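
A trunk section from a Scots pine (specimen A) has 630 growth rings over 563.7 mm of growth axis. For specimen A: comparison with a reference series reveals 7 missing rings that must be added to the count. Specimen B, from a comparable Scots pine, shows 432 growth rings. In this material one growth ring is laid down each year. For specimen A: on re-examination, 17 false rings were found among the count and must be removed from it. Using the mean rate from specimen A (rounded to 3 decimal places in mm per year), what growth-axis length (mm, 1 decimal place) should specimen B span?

392.7 mm

Specimen A: after corrections the count is 630 − 17 + 7 = 620 growth rings.
A: Extension rate ≈ 563.7 / 620 = 0.909 mm/year.
Length of B = 0.909 × 432 = 392.7 mm.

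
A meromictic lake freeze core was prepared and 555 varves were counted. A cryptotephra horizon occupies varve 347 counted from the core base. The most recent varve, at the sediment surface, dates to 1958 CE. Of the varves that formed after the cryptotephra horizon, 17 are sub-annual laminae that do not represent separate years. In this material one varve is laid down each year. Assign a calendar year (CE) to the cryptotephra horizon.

1767 CE

555 − 347 = 208 varves lie beyond the cryptotephra horizon toward the sediment surface.
Excluding 17 false varves: 208 − 17 = 191.
1958 − 191 = 1767 CE.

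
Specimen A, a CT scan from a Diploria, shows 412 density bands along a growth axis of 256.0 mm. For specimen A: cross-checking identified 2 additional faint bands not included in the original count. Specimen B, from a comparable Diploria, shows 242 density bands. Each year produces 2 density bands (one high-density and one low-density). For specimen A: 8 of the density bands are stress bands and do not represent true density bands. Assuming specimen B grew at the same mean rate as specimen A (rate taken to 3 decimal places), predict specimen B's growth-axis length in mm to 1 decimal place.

152.6 mm

Specimen A: true density band count = 412 − 8 + 2 = 406.
Specimen A: 406 density bands at 2 per year is 406 / 2 = 203 years.
A: 256.0 mm over 203 years gives 256.0 / 203 ≈ 1.261 mm/year.
Specimen B: dividing by 2 density bands per year: 242 / 2 = 121 years. Length of B = 1.261 × 121 = 152.6 mm.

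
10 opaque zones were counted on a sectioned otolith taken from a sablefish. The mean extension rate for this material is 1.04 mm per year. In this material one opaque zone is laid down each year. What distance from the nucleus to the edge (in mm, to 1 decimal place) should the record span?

10.4 mm

The record spans 10 years at 1.04 mm per year.
Predicted length = 1.04 mm/year × 10 years = 10.4 mm.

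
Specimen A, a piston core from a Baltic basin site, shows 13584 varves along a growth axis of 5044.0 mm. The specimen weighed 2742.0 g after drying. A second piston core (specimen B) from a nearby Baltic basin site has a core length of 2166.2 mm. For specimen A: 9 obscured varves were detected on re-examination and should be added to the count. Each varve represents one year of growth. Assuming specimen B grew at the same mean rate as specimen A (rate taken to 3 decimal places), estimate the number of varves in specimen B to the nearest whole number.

5839 varves

Specimen A: true varve count = 13584 + 9 = 13593.
A: Extension rate ≈ 5044.0 / 13593 = 0.371 mm/yr.
B spans 2166.2 / 0.371 = 5838.81 years ≈ 5839 varves.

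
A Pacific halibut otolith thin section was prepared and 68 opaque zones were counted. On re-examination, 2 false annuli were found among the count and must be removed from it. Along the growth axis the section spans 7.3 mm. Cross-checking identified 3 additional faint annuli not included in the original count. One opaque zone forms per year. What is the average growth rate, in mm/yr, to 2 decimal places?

0.11 mm/yr

After corrections the count is 68 − 2 + 3 = 69 opaque zones.
7.3 mm over 69 years gives 7.3 / 69 ≈ 0.11 mm/yr.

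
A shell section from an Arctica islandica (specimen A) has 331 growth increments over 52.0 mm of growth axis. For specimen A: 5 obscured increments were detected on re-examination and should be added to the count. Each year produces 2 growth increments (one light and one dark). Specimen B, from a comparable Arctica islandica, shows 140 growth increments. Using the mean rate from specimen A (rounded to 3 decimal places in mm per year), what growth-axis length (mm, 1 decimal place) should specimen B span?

21.7 mm

Specimen A: after corrections the count is 331 + 5 = 336 growth increments.
Specimen A: dividing by 2 growth increments per year: 336 / 2 = 168 years.
A: Mean rate = 52.0 mm / 168 years ≈ 0.310 mm/yr.
Specimen B: with 2 growth increments per year, 140 / 2 = 70 years. B's length ≈ 0.310 × 70 = 21.7 mm.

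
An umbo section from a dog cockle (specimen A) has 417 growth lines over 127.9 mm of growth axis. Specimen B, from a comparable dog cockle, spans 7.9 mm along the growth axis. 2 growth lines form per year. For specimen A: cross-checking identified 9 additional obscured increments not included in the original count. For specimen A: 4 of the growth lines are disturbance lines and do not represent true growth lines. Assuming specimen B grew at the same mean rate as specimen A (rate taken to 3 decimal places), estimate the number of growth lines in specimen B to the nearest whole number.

Specimen A: correcting the raw count gives 417 − 4 + 9 = 422 true growth lines.
Specimen A: 422 growth lines at 2 per year is 422 / 2 = 211 years.
A: Mean rate = 127.9 mm / 211 years ≈ 0.606 mm per year.
B spans 7.9 / 0.606 = 13.04 years; at 2 growth lines per year that is 13.04 × 2 ≈ 26 growth lines.

26 growth lines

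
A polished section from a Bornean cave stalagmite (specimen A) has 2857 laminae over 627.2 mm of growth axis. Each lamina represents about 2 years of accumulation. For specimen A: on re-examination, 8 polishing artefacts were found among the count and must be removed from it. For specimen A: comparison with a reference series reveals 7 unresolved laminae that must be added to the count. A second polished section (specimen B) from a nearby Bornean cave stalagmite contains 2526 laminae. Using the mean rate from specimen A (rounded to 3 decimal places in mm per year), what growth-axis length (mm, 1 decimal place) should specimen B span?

555.7 mm

Specimen A: correcting the raw count gives 2857 − 8 + 7 = 2856 true laminae.
Specimen A: multiplying by 2 years per lamina: 2856 × 2 = 5712 years.
A: Extension rate ≈ 627.2 / 5712 = 0.110 mm per year.
Specimen B: multiplying by 2 years per lamina: 2526 × 2 = 5052 years. Length of B = 0.110 × 5052 = 555.7 mm.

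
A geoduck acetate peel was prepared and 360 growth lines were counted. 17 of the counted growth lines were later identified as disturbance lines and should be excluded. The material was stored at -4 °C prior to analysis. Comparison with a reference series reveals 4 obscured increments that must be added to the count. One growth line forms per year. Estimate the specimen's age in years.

After corrections the count is 360 − 17 + 4 = 347 growth lines.
One growth line per year makes the duration 347 years.

347 yr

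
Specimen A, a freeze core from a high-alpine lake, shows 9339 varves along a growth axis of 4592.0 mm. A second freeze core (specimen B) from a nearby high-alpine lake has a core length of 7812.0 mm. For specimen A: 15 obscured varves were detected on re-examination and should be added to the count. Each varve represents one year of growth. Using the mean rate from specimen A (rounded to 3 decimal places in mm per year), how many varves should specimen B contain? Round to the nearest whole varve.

Specimen A: true varve count = 9339 + 15 = 9354.
A: Extension rate ≈ 4592.0 / 9354 = 0.491 mm/year.
Specimen B: 7812.0 mm / 0.491 mm per year = 15910.39 years ≈ 15910 varves.

15910 varves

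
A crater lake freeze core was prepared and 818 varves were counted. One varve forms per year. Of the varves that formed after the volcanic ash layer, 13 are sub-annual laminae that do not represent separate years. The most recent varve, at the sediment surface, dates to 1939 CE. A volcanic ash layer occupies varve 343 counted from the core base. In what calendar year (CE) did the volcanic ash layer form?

1477 CE

Between varve 343 and the sediment surface there are 818 − 343 = 475 varves.
475 − 13 false = 462 true varves after the volcanic ash layer.
The varve at the sediment surface is 1939 CE, so the volcanic ash layer dates to 1939 − 462 = 1477 CE.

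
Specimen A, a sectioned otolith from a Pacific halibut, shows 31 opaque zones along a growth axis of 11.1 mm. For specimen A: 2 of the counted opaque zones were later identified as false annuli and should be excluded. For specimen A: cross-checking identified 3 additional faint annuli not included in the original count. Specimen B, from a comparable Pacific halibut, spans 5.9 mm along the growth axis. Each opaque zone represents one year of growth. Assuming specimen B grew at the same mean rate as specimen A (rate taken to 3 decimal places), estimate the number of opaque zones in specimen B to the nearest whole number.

17 opaque zones

Specimen A: correcting the raw count gives 31 − 2 + 3 = 32 true opaque zones.
A: Mean rate = 11.1 mm / 32 years ≈ 0.347 mm per year.
B spans 5.9 / 0.347 = 17.00 years ≈ 17 opaque zones.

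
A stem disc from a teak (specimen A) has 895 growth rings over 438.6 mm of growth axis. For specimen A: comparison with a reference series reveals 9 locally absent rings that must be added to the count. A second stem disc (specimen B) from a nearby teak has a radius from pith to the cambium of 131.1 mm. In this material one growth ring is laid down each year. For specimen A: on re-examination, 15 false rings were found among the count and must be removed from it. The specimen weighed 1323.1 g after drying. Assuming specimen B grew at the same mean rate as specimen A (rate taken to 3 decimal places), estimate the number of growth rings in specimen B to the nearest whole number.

266 growth rings

Specimen A: after corrections the count is 895 − 15 + 9 = 889 growth rings.
A: Extension rate ≈ 438.6 / 889 = 0.493 mm/yr.
B spans 131.1 / 0.493 = 265.92 years ≈ 266 growth rings.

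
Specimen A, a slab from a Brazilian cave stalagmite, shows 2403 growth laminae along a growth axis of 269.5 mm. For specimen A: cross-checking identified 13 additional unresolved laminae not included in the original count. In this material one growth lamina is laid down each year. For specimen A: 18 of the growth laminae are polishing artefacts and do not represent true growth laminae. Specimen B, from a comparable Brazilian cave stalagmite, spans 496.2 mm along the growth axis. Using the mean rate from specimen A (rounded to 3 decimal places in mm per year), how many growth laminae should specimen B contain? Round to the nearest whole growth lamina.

4430 growth laminae

Specimen A: true growth lamina count = 2403 − 18 + 13 = 2398.
A: Extension rate ≈ 269.5 / 2398 = 0.112 mm/yr.
For B, 496.2 / 0.112 = 4430.36 years ≈ 4430 growth laminae.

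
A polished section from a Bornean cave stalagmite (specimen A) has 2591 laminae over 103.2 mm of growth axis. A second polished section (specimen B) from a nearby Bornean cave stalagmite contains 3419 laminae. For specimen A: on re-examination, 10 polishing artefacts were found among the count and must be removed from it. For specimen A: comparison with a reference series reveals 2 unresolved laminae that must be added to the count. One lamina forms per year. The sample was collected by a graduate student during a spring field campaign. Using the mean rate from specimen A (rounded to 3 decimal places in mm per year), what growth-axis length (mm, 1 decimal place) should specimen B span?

Specimen A: after corrections the count is 2591 − 10 + 2 = 2583 laminae.
A: Extension rate ≈ 103.2 / 2583 = 0.040 mm/year.
B's length ≈ 0.040 × 3419 = 136.8 mm.

136.8 mm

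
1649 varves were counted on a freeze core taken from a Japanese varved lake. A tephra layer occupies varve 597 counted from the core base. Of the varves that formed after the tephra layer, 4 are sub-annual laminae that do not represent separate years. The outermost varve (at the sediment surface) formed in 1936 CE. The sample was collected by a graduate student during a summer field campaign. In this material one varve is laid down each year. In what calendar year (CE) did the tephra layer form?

888 CE

Between varve 597 and the sediment surface there are 1649 − 597 = 1052 varves.
Removing the 4 false varves leaves 1052 − 4 = 1048 true varves beyond the tephra layer.
Counting back 1048 years from 1936 CE places the tephra layer in 1936 − 1048 = 888 CE.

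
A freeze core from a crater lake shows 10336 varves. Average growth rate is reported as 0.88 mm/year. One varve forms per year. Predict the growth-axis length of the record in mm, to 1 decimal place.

The record spans 10336 years at 0.88 mm per year.
10336 years at 0.88 mm/year gives 0.88 × 10336 = 9095.7 mm.

9095.7 mm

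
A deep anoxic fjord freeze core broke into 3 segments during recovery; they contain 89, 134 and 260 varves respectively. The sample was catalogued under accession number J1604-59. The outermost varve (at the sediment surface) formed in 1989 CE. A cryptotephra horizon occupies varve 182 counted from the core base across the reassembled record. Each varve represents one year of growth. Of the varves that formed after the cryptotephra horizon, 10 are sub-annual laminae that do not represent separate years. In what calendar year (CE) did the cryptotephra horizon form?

Total varves = 89 + 134 + 260 = 483.
Between varve 182 and the sediment surface there are 483 − 182 = 301 varves.
301 − 10 false = 291 true varves after the cryptotephra horizon.
Counting back 291 years from 1989 CE places the cryptotephra horizon in 1989 − 291 = 1698 CE.

1698 CE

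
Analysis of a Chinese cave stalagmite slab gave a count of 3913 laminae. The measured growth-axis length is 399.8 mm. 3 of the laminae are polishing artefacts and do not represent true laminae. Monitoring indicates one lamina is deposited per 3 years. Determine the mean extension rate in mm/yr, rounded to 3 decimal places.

0.034 mm/yr

Adjusted count: 3913 − 3 = 3910 laminae.
3910 laminae at 3 years each span 3910 × 3 = 11730 years.
Mean rate = 399.8 mm / 11730 years ≈ 0.034 mm/yr.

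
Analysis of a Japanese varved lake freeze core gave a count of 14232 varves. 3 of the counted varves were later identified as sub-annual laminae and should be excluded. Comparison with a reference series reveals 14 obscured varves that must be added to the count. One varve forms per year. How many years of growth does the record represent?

Adjusted count: 14232 − 3 + 14 = 14243 varves.
At one varve per year, that is 14243 years.

14243 years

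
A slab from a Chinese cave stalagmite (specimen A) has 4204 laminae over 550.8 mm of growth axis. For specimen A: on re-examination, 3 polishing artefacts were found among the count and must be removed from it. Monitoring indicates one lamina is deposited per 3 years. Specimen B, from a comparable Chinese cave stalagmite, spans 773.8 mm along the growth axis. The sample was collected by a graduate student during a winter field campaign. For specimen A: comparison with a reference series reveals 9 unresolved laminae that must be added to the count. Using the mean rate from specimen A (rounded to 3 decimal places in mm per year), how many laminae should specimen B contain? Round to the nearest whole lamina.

Specimen A: after corrections the count is 4204 − 3 + 9 = 4210 laminae.
Specimen A: 4210 laminae at 3 years each span 4210 × 3 = 12630 years.
A: Mean rate = 550.8 mm / 12630 years ≈ 0.044 mm/yr.
For B, 773.8 / 0.044 = 17586.36 years; at 3 years per lamina that is 17586.36 / 3 ≈ 5862 laminae.

5862 laminae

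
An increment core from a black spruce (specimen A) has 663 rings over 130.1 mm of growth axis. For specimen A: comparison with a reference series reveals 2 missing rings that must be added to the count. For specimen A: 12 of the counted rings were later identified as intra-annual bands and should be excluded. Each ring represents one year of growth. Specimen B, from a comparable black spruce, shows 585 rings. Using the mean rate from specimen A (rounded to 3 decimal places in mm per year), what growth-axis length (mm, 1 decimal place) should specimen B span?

116.4 mm

Specimen A: adjusted count: 663 − 12 + 2 = 653 rings.
A: 130.1 mm over 653 years gives 130.1 / 653 ≈ 0.199 mm/year.
B's length ≈ 0.199 × 585 = 116.4 mm.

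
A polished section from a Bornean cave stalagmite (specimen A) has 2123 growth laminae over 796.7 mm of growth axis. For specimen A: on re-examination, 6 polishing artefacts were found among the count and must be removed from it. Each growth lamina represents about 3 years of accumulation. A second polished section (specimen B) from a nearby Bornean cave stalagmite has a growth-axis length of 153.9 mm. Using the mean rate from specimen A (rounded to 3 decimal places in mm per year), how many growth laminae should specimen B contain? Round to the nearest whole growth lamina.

410 growth laminae

Specimen A: after corrections the count is 2123 − 6 = 2117 growth laminae.
Specimen A: multiplying by 3 years per growth lamina: 2117 × 3 = 6351 years.
A: 796.7 mm over 6351 years gives 796.7 / 6351 ≈ 0.125 mm/yr.
Specimen B: 153.9 mm / 0.125 mm per year = 1231.20 years; at 3 years per growth lamina that is 1231.20 / 3 ≈ 410 growth laminae.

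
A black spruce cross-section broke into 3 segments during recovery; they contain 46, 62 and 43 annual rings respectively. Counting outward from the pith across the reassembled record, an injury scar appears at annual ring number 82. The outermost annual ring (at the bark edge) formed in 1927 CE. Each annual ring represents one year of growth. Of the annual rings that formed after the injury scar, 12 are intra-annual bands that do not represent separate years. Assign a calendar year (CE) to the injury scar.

1870 CE

Total annual rings = 46 + 62 + 43 = 151.
151 − 82 = 69 annual rings lie beyond the injury scar toward the bark edge.
Removing the 12 false annual rings leaves 69 − 12 = 57 true annual rings beyond the injury scar.
Counting back 57 years from 1927 CE places the injury scar in 1927 − 57 = 1870 CE.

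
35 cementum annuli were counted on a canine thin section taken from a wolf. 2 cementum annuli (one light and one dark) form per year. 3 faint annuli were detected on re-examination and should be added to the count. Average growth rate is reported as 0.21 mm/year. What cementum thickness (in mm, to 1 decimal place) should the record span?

4.0 mm

Correcting the raw count gives 35 + 3 = 38 true cementum annuli.
With 2 cementum annuli per year, 38 / 2 = 19 years.
19 years at 0.21 mm/year gives 0.21 × 19 = 4.0 mm.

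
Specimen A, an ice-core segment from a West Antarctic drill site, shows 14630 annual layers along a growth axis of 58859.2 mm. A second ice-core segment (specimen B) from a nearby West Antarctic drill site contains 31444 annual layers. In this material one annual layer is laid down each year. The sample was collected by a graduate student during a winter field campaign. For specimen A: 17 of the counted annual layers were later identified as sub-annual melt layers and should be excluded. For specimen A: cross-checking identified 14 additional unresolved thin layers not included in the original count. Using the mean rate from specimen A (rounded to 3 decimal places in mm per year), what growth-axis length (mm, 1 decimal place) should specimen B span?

126530.7 mm

Specimen A: after corrections the count is 14630 − 17 + 14 = 14627 annual layers.
A: 58859.2 mm over 14627 years gives 58859.2 / 14627 ≈ 4.024 mm/year.
B's length ≈ 4.024 × 31444 = 126530.7 mm.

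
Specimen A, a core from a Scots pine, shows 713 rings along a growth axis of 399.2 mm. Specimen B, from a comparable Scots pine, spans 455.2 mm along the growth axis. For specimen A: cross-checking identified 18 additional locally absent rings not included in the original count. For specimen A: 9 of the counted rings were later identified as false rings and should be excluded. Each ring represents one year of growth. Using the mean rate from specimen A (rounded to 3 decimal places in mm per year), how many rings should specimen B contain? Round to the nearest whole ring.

Specimen A: true ring count = 713 − 9 + 18 = 722.
A: Extension rate ≈ 399.2 / 722 = 0.553 mm/year.
For B, 455.2 / 0.553 = 823.15 years ≈ 823 rings.

823 rings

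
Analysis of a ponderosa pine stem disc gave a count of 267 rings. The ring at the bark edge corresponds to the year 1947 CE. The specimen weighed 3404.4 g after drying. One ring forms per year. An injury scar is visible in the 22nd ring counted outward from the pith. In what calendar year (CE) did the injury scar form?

The injury scar sits at ring 22 from the pith, so 267 − 22 = 245 rings formed after it.
1947 − 245 = 1702 CE.

1702 CE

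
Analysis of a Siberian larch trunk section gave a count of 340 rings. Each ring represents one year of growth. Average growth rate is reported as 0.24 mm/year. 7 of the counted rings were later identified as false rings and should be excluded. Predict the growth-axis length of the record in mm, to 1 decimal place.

79.9 mm

After corrections the count is 340 − 7 = 333 rings.
Length ≈ 0.24 × 333 = 79.9 mm.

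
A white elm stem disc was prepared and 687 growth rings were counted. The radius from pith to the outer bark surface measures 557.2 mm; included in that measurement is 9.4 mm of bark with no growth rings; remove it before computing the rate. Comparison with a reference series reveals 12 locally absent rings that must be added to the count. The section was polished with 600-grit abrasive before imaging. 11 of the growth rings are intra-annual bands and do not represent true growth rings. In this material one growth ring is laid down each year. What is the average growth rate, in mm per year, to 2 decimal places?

0.80 mm per year

Correcting the raw count gives 687 − 11 + 12 = 688 true growth rings.
The growth record spans 557.2 − 9.4 = 547.8 mm.
Extension rate ≈ 547.8 / 688 = 0.80 mm per year.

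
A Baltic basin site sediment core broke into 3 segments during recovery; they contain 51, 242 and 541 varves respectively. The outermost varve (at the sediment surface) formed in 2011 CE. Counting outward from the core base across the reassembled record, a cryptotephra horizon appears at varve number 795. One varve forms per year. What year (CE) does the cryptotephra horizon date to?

1972 CE

Total varves = 51 + 242 + 541 = 834.
The cryptotephra horizon sits at varve 795 from the core base, so 834 − 795 = 39 varves formed after it.
Counting back 39 years from 2011 CE places the cryptotephra horizon in 2011 − 39 = 1972 CE.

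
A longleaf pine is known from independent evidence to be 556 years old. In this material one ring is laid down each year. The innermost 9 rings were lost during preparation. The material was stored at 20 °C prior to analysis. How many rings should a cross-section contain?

547 rings

Expected rings over 556 years: 556.
Subtracting the 9 rings not captured gives 556 − 9 = 547 rings in the record.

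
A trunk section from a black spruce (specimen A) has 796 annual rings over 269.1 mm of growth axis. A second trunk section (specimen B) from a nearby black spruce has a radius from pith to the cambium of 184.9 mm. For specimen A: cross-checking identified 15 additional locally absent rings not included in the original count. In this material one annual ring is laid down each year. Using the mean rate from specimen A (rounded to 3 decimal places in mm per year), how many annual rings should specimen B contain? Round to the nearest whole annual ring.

Specimen A: true annual ring count = 796 + 15 = 811.
A: Extension rate ≈ 269.1 / 811 = 0.332 mm/year.
B spans 184.9 / 0.332 = 556.93 years ≈ 557 annual rings.

557 annual rings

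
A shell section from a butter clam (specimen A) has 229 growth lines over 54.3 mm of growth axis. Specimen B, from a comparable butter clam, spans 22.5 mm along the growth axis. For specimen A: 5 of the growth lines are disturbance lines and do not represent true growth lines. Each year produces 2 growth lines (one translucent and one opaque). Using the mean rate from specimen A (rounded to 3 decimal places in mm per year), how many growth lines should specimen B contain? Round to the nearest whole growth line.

Specimen A: correcting the raw count gives 229 − 5 = 224 true growth lines.
Specimen A: 224 growth lines at 2 per year is 224 / 2 = 112 years.
A: Extension rate ≈ 54.3 / 112 = 0.485 mm/yr.
B spans 22.5 / 0.485 = 46.39 years; at 2 growth lines per year that is 46.39 × 2 ≈ 93 growth lines.

93 growth lines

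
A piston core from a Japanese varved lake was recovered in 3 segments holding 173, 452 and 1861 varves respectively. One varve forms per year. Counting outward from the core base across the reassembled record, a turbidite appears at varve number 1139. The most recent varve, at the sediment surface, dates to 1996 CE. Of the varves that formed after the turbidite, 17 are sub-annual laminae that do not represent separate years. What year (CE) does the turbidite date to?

Total varves = 173 + 452 + 1861 = 2486.
2486 − 1139 = 1347 varves lie beyond the turbidite toward the sediment surface.
Excluding 17 false varves: 1347 − 17 = 1330.
The varve at the sediment surface is 1996 CE, so the turbidite dates to 1996 − 1330 = 666 CE.

666 CE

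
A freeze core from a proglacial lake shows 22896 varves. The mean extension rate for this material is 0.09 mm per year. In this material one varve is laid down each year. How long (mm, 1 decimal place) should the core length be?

22896 years of growth are recorded.
22896 years at 0.09 mm/year gives 0.09 × 22896 = 2060.6 mm.

2060.6 mm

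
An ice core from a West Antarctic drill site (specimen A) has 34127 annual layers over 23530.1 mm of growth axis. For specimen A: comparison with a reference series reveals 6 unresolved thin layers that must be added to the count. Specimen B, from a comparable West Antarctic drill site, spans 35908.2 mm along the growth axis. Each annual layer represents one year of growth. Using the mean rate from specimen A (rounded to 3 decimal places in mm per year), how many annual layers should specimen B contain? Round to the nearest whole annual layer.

52116 annual layers

Specimen A: adjusted count: 34127 + 6 = 34133 annual layers.
A: Mean rate = 23530.1 mm / 34133 years ≈ 0.689 mm per year.
B spans 35908.2 / 0.689 = 52116.40 years ≈ 52116 annual layers.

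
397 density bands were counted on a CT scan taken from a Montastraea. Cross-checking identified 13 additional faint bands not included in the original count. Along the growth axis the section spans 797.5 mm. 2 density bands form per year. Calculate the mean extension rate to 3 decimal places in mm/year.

3.890 mm/year

True density band count = 397 + 13 = 410.
Dividing by 2 density bands per year: 410 / 2 = 205 years.
Extension rate ≈ 797.5 / 205 = 3.890 mm/year.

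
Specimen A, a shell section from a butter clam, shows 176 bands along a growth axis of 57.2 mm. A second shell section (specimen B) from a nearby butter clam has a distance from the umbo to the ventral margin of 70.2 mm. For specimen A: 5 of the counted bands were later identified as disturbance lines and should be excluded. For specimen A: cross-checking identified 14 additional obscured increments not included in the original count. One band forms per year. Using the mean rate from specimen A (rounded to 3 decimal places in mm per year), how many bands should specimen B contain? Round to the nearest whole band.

Specimen A: after corrections the count is 176 − 5 + 14 = 185 bands.
A: 57.2 mm over 185 years gives 57.2 / 185 ≈ 0.309 mm/yr.
B spans 70.2 / 0.309 = 227.18 years ≈ 227 bands.

227 bands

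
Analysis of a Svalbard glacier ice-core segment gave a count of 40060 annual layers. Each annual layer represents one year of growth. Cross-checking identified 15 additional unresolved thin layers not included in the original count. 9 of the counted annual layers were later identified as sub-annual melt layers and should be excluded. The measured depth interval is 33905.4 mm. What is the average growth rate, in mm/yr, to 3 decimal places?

After corrections the count is 40060 − 9 + 15 = 40066 annual layers.
33905.4 mm over 40066 years gives 33905.4 / 40066 ≈ 0.846 mm/yr.

0.846 mm/yr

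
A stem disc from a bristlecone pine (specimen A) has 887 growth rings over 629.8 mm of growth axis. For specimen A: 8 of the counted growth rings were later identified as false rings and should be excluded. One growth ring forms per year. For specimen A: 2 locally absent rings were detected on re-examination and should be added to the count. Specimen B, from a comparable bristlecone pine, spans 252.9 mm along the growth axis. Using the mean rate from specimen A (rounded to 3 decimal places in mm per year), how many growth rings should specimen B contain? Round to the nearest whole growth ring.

Specimen A: adjusted count: 887 − 8 + 2 = 881 growth rings.
A: 629.8 mm over 881 years gives 629.8 / 881 ≈ 0.715 mm/yr.
For B, 252.9 / 0.715 = 353.71 years ≈ 354 growth rings.

354 growth rings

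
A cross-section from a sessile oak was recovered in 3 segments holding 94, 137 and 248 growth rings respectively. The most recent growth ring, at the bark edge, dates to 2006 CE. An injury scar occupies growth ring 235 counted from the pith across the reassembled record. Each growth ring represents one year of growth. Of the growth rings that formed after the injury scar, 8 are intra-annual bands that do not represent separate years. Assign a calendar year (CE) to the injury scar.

1770 CE

Total growth rings = 94 + 137 + 248 = 479.
The injury scar sits at growth ring 235 from the pith, so 479 − 235 = 244 growth rings formed after it.
Removing the 8 false growth rings leaves 244 − 8 = 236 true growth rings beyond the injury scar.
Counting back 236 years from 2006 CE places the injury scar in 2006 − 236 = 1770 CE.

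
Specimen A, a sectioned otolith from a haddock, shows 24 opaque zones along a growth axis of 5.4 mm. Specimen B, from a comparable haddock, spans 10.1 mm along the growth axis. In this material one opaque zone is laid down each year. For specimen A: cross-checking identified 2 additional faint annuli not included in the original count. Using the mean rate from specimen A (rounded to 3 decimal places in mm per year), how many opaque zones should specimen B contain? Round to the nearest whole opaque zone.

Specimen A: correcting the raw count gives 24 + 2 = 26 true opaque zones.
A: 5.4 mm over 26 years gives 5.4 / 26 ≈ 0.208 mm/yr.
Specimen B: 10.1 mm / 0.208 mm per year = 48.56 years ≈ 49 opaque zones.

49 opaque zones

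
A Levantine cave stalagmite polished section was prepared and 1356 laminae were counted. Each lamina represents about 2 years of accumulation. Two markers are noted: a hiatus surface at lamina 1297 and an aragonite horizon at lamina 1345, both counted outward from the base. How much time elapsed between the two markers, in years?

96 years

The two markers are separated by 1345 − 1297 = 48 laminae.
At 2 years per lamina, 48 × 2 = 96 years.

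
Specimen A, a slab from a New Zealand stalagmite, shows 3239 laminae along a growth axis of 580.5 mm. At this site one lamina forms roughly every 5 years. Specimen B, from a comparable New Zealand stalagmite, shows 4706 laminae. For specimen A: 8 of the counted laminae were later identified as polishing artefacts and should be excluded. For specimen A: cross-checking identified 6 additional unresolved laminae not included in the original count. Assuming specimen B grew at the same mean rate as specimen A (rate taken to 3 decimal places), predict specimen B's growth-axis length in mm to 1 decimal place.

847.1 mm

Specimen A: true lamina count = 3239 − 8 + 6 = 3237.
Specimen A: multiplying by 5 years per lamina: 3237 × 5 = 16185 years.
A: Extension rate ≈ 580.5 / 16185 = 0.036 mm/yr.
Specimen B: multiplying by 5 years per lamina: 4706 × 5 = 23530 years. B's length ≈ 0.036 × 23530 = 847.1 mm.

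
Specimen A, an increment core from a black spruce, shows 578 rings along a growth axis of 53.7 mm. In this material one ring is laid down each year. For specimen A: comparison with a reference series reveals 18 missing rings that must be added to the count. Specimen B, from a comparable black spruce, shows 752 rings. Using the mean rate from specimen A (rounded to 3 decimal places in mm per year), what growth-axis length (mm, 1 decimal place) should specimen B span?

67.7 mm

Specimen A: correcting the raw count gives 578 + 18 = 596 true rings.
A: Extension rate ≈ 53.7 / 596 = 0.090 mm per year.
For B, 0.090 mm/year × 752 years = 67.7 mm.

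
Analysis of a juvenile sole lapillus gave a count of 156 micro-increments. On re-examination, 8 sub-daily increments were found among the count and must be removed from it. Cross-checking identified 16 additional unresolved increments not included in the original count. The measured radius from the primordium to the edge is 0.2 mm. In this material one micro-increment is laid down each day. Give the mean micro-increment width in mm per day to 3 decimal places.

After corrections the count is 156 − 8 + 16 = 164 micro-increments.
0.2 mm over 164 days gives 0.2 / 164 ≈ 0.001 mm per day.

0.001 mm per day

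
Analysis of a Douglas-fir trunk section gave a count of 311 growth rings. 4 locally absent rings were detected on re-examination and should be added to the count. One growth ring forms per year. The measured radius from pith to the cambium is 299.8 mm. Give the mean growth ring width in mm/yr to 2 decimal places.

Correcting the raw count gives 311 + 4 = 315 true growth rings.
Extension rate ≈ 299.8 / 315 = 0.95 mm/yr.

0.95 mm/yr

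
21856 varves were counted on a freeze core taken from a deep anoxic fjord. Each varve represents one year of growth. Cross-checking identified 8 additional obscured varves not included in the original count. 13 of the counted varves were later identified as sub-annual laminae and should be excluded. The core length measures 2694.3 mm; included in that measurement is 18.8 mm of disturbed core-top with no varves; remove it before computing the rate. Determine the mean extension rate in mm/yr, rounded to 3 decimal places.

True varve count = 21856 − 13 + 8 = 21851.
Removing the 18.8 mm offcut leaves 2694.3 − 18.8 = 2675.5 mm.
Mean rate = 2675.5 mm / 21851 years ≈ 0.122 mm/yr.

0.122 mm/yr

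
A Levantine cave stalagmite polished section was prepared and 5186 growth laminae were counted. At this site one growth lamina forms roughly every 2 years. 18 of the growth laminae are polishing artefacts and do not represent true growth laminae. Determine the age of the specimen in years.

Correcting the raw count gives 5186 − 18 = 5168 true growth laminae.
Multiplying by 2 years per growth lamina: 5168 × 2 = 10336 years.

10336 years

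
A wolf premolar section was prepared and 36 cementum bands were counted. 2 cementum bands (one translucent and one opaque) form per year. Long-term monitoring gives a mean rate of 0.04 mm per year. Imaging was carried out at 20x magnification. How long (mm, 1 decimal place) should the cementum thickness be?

0.7 mm

36 cementum bands at 2 per year is 36 / 2 = 18 years.
18 years at 0.04 mm/year gives 0.04 × 18 = 0.7 mm.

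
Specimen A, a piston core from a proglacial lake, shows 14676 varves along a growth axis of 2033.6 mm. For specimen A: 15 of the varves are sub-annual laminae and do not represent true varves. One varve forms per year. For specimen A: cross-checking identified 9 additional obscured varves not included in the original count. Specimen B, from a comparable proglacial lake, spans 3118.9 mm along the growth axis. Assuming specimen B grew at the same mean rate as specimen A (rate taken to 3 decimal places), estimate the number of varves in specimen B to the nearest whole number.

22438 varves

Specimen A: correcting the raw count gives 14676 − 15 + 9 = 14670 true varves.
A: 2033.6 mm over 14670 years gives 2033.6 / 14670 ≈ 0.139 mm/year.
B spans 3118.9 / 0.139 = 22438.13 years ≈ 22438 varves.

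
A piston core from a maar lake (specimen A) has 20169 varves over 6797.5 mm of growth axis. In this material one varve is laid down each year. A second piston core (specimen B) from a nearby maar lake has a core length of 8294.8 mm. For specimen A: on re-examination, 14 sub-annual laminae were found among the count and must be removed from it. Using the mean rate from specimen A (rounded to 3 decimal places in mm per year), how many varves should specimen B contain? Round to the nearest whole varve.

Specimen A: true varve count = 20169 − 14 = 20155.
A: 6797.5 mm over 20155 years gives 6797.5 / 20155 ≈ 0.337 mm per year.
For B, 8294.8 / 0.337 = 24613.65 years ≈ 24614 varves.

24614 varves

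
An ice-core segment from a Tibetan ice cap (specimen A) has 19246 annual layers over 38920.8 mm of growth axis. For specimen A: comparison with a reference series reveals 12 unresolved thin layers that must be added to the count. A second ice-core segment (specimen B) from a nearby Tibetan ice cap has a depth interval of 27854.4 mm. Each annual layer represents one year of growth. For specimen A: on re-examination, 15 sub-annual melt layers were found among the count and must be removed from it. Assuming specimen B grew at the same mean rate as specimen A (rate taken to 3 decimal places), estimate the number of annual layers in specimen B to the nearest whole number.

13769 annual layers

Specimen A: correcting the raw count gives 19246 − 15 + 12 = 19243 true annual layers.
A: Mean rate = 38920.8 mm / 19243 years ≈ 2.023 mm/year.
Specimen B: 27854.4 mm / 2.023 mm per year = 13768.86 years ≈ 13769 annual layers.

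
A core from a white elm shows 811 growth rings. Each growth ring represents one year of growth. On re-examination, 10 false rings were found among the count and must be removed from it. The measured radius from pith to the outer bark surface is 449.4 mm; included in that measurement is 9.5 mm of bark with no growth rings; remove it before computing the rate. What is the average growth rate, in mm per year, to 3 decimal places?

After corrections the count is 811 − 10 = 801 growth rings.
Net length = 449.4 − 9.5 = 439.9 mm.
439.9 mm over 801 years gives 439.9 / 801 ≈ 0.549 mm per year.

0.549 mm per year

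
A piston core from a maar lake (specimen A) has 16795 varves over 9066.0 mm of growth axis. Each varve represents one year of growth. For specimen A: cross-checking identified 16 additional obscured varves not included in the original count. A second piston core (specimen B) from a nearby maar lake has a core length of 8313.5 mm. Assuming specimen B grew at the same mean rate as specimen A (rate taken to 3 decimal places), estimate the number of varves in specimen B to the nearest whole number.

Specimen A: correcting the raw count gives 16795 + 16 = 16811 true varves.
A: 9066.0 mm over 16811 years gives 9066.0 / 16811 ≈ 0.539 mm/year.
B spans 8313.5 / 0.539 = 15423.93 years ≈ 15424 varves.

15424 varves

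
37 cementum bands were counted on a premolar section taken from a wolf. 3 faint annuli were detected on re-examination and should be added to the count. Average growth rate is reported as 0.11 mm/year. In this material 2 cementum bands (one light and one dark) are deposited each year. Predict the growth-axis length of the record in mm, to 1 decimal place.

True cementum band count = 37 + 3 = 40.
40 cementum bands at 2 per year is 40 / 2 = 20 years.
Predicted length = 0.11 mm/year × 20 years = 2.2 mm.

2.2 mm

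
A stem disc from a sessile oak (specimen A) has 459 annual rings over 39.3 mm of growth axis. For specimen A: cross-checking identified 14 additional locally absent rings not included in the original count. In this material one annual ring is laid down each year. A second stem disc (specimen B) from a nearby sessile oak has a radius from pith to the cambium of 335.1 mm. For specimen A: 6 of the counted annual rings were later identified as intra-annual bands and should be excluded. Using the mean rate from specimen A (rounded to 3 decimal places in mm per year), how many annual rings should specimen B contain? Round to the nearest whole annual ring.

Specimen A: correcting the raw count gives 459 − 6 + 14 = 467 true annual rings.
A: 39.3 mm over 467 years gives 39.3 / 467 ≈ 0.084 mm per year.
For B, 335.1 / 0.084 = 3989.29 years ≈ 3989 annual rings.

3989 annual rings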